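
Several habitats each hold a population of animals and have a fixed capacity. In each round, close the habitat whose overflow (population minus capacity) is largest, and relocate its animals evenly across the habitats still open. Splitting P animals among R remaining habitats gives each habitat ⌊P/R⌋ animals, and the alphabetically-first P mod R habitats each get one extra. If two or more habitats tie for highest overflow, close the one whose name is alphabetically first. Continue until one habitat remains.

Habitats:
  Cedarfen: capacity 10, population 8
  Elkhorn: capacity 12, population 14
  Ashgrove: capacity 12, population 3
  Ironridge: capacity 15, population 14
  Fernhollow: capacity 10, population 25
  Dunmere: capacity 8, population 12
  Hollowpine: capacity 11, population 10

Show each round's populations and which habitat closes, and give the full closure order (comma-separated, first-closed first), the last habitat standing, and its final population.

Round 1: Ashgrove=3 Cedarfen=8 Dunmere=12 Elkhorn=14 Fernhollow=25 Hollowpine=10 Ironridge=14 → close Fernhollow (overflow 15)
  25÷6 = 4 each, +1 to first 1
Round 2: Ashgrove=8 Cedarfen=12 Dunmere=16 Elkhorn=18 Hollowpine=14 Ironridge=18 → close Dunmere (overflow 8)
  16÷5 = 3 each, +1 to first 1
Round 3: Ashgrove=12 Cedarfen=15 Elkhorn=21 Hollowpine=17 Ironridge=21 → close Elkhorn (overflow 9)
  21÷4 = 5 each, +1 to first 1
Round 4: Ashgrove=18 Cedarfen=20 Hollowpine=22 Ironridge=26 → close Hollowpine (overflow 11)
  22÷3 = 7 each, +1 to first 1
Round 5: Ashgrove=26 Cedarfen=27 Ironridge=33 → close Ironridge (overflow 18)
  33÷2 = 16 each, +1 to first 1
Round 6: Ashgrove=43 Cedarfen=43 → close Cedarfen (overflow 33)
  43÷1 = 43 each, +1 to first 0

Closure order: Fernhollow, Dunmere, Elkhorn, Hollowpine, Ironridge, Cedarfen
Last habitat: Ashgrove with 86 animals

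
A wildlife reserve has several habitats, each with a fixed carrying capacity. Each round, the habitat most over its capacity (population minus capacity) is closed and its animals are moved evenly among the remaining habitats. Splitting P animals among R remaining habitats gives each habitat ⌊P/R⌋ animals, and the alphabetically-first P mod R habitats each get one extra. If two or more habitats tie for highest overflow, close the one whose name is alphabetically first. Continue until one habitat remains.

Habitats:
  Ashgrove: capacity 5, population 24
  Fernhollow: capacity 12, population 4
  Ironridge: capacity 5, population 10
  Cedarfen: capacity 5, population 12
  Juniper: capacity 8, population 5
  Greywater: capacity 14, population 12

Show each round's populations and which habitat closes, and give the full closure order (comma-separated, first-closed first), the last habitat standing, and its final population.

Closure order: Ashgrove, Cedarfen, Ironridge, Greywater, Juniper
Last habitat: Fernhollow with 67 animals

Round 1: Ashgrove=24 Cedarfen=12 Fernhollow=4 Greywater=12 Ironridge=10 Juniper=5 → close Ashgrove (overflow 19)
  24÷5 = 4 each, +1 to first 4
Round 2: Cedarfen=17 Fernhollow=9 Greywater=17 Ironridge=15 Juniper=9 → close Cedarfen (overflow 12)
  17÷4 = 4 each, +1 to first 1
Round 3: Fernhollow=14 Greywater=21 Ironridge=19 Juniper=13 → close Ironridge (overflow 14)
  19÷3 = 6 each, +1 to first 1
Round 4: Fernhollow=21 Greywater=27 Juniper=19 → close Greywater (overflow 13)
  27÷2 = 13 each, +1 to first 1
Round 5: Fernhollow=35 Juniper=32 → close Juniper (overflow 24)
  32÷1 = 32 each, +1 to first 0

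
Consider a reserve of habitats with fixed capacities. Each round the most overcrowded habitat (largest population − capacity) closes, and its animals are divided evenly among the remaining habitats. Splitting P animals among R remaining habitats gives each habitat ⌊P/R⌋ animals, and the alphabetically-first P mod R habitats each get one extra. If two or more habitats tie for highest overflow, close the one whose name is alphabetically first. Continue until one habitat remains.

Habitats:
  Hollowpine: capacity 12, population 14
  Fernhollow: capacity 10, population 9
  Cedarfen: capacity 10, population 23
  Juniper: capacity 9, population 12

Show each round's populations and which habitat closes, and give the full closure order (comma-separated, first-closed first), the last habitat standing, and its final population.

Closure order: Cedarfen, Hollowpine, Juniper
Last habitat: Fernhollow with 58 animals

Round 1: Cedarfen=23 Fernhollow=9 Hollowpine=14 Juniper=12 → close Cedarfen (overflow 13)
  23÷3 = 7 each, +1 to first 2
Round 2: Fernhollow=17 Hollowpine=22 Juniper=19 → close Hollowpine (overflow 10)
  22÷2 = 11 each, +1 to first 0
Round 3: Fernhollow=28 Juniper=30 → close Juniper (overflow 21)
  30÷1 = 30 each, +1 to first 0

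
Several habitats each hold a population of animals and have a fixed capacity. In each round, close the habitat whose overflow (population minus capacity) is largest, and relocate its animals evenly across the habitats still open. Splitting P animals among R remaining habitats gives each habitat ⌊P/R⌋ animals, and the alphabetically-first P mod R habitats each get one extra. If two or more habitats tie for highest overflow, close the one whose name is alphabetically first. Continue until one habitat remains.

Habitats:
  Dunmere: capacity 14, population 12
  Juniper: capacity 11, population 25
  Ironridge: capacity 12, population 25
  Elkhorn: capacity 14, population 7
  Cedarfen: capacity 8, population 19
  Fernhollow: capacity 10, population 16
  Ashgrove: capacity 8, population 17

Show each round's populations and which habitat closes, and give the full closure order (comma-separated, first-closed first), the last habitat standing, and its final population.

Round 1: Ashgrove=17 Cedarfen=19 Dunmere=12 Elkhorn=7 Fernhollow=16 Ironridge=25 Juniper=25 → close Juniper (overflow 14)
  25÷6 = 4 each, +1 to first 1
Round 2: Ashgrove=22 Cedarfen=23 Dunmere=16 Elkhorn=11 Fernhollow=20 Ironridge=29 → close Ironridge (overflow 17)
  29÷5 = 5 each, +1 to first 4
Round 3: Ashgrove=28 Cedarfen=29 Dunmere=22 Elkhorn=17 Fernhollow=25 → close Cedarfen (overflow 21)
  29÷4 = 7 each, +1 to first 1
Round 4: Ashgrove=36 Dunmere=29 Elkhorn=24 Fernhollow=32 → close Ashgrove (overflow 28)
  36÷3 = 12 each, +1 to first 0
Round 5: Dunmere=41 Elkhorn=36 Fernhollow=44 → close Fernhollow (overflow 34)
  44÷2 = 22 each, +1 to first 0
Round 6: Dunmere=63 Elkhorn=58 → close Dunmere (overflow 49)
  63÷1 = 63 each, +1 to first 0

Closure order: Juniper, Ironridge, Cedarfen, Ashgrove, Fernhollow, Dunmere
Last habitat: Elkhorn with 121 animals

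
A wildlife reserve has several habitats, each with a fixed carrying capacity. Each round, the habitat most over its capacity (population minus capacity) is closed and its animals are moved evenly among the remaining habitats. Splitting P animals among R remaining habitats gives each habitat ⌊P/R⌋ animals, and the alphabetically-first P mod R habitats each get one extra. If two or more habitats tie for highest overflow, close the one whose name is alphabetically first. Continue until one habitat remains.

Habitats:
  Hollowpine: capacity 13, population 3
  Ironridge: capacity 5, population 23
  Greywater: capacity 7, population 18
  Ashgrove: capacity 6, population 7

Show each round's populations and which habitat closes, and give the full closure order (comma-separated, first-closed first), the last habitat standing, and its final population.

Closure order: Ironridge, Greywater, Ashgrove
Last habitat: Hollowpine with 51 animals

Round 1: Ashgrove=7 Greywater=18 Hollowpine=3 Ironridge=23 → close Ironridge (overflow 18)
  23÷3 = 7 each, +1 to first 2
Round 2: Ashgrove=15 Greywater=26 Hollowpine=10 → close Greywater (overflow 19)
  26÷2 = 13 each, +1 to first 0
Round 3: Ashgrove=28 Hollowpine=23 → close Ashgrove (overflow 22)
  28÷1 = 28 each, +1 to first 0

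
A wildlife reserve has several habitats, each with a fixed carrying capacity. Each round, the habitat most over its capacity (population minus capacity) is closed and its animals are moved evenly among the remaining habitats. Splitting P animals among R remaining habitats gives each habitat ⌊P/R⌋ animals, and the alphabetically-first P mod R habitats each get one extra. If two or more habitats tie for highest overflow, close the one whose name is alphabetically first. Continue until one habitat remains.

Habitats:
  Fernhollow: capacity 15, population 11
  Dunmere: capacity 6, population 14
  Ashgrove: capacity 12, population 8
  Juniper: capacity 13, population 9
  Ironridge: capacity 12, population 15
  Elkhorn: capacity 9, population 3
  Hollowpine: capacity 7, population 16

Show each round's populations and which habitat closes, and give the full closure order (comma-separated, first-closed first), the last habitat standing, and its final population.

Round 1: Ashgrove=8 Dunmere=14 Elkhorn=3 Fernhollow=11 Hollowpine=16 Ironridge=15 Juniper=9 → close Hollowpine (overflow 9)
  16÷6 = 2 each, +1 to first 4
Round 2: Ashgrove=11 Dunmere=17 Elkhorn=6 Fernhollow=14 Ironridge=17 Juniper=11 → close Dunmere (overflow 11)
  17÷5 = 3 each, +1 to first 2
Round 3: Ashgrove=15 Elkhorn=10 Fernhollow=17 Ironridge=20 Juniper=14 → close Ironridge (overflow 8)
  20÷4 = 5 each, +1 to first 0
Round 4: Ashgrove=20 Elkhorn=15 Fernhollow=22 Juniper=19 → close Ashgrove (overflow 8)
  20÷3 = 6 each, +1 to first 2
Round 5: Elkhorn=22 Fernhollow=29 Juniper=25 → close Fernhollow (overflow 14)
  29÷2 = 14 each, +1 to first 1
Round 6: Elkhorn=37 Juniper=39 → close Elkhorn (overflow 28)
  37÷1 = 37 each, +1 to first 0

Closure order: Hollowpine, Dunmere, Ironridge, Ashgrove, Fernhollow, Elkhorn
Last habitat: Juniper with 76 animals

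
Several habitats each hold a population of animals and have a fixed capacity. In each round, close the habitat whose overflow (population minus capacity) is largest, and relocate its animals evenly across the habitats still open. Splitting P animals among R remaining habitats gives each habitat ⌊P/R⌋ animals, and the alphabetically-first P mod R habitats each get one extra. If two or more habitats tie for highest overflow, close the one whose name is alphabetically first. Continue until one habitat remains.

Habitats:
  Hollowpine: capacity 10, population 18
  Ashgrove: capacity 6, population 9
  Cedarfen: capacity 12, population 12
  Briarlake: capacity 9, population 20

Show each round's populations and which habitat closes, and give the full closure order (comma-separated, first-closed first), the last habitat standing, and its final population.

Round 1: Ashgrove=9 Briarlake=20 Cedarfen=12 Hollowpine=18 → close Briarlake (overflow 11)
  20÷3 = 6 each, +1 to first 2
Round 2: Ashgrove=16 Cedarfen=19 Hollowpine=24 → close Hollowpine (overflow 14)
  24÷2 = 12 each, +1 to first 0
Round 3: Ashgrove=28 Cedarfen=31 → close Ashgrove (overflow 22)
  28÷1 = 28 each, +1 to first 0

Closure order: Briarlake, Hollowpine, Ashgrove
Last habitat: Cedarfen with 59 animals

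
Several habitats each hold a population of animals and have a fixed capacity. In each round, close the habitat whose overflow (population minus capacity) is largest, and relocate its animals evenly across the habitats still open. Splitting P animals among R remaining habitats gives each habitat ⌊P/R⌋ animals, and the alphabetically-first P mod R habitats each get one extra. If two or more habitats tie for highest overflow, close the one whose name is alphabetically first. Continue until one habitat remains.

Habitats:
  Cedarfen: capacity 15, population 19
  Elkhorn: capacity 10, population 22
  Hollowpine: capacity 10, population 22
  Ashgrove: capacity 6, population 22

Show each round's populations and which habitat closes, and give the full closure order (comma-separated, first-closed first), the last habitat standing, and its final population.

Round 1: Ashgrove=22 Cedarfen=19 Elkhorn=22 Hollowpine=22 → close Ashgrove (overflow 16)
  22÷3 = 7 each, +1 to first 1
Round 2: Cedarfen=27 Elkhorn=29 Hollowpine=29 → close Elkhorn (overflow 19)
  29÷2 = 14 each, +1 to first 1
Round 3: Cedarfen=42 Hollowpine=43 → close Hollowpine (overflow 33)
  43÷1 = 43 each, +1 to first 0

Closure order: Ashgrove, Elkhorn, Hollowpine
Last habitat: Cedarfen with 85 animals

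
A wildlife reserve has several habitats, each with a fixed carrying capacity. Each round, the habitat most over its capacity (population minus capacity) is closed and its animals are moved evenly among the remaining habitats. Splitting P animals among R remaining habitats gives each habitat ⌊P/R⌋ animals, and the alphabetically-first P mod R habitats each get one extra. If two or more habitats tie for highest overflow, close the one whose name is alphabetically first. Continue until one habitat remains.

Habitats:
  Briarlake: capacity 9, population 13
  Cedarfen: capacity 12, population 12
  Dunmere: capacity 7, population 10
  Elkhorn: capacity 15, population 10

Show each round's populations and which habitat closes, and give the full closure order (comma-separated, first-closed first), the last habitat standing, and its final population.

Round 1: Briarlake=13 Cedarfen=12 Dunmere=10 Elkhorn=10 → close Briarlake (overflow 4)
  13÷3 = 4 each, +1 to first 1
Round 2: Cedarfen=17 Dunmere=14 Elkhorn=14 → close Dunmere (overflow 7)
  14÷2 = 7 each, +1 to first 0
Round 3: Cedarfen=24 Elkhorn=21 → close Cedarfen (overflow 12)
  24÷1 = 24 each, +1 to first 0

Closure order: Briarlake, Dunmere, Cedarfen
Last habitat: Elkhorn with 45 animals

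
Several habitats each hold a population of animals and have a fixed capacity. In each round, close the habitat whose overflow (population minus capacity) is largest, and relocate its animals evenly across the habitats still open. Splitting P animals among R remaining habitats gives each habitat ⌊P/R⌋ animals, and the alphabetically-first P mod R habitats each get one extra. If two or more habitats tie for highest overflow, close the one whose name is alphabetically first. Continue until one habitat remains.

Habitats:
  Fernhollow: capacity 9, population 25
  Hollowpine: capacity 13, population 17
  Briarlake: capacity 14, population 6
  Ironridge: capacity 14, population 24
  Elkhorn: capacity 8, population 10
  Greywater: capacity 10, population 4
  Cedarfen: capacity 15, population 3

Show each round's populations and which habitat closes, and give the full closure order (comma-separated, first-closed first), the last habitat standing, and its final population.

Closure order: Fernhollow, Ironridge, Hollowpine, Elkhorn, Briarlake, Greywater
Last habitat: Cedarfen with 89 animals

Round 1: Briarlake=6 Cedarfen=3 Elkhorn=10 Fernhollow=25 Greywater=4 Hollowpine=17 Ironridge=24 → close Fernhollow (overflow 16)
  25÷6 = 4 each, +1 to first 1
Round 2: Briarlake=11 Cedarfen=7 Elkhorn=14 Greywater=8 Hollowpine=21 Ironridge=28 → close Ironridge (overflow 14)
  28÷5 = 5 each, +1 to first 3
Round 3: Briarlake=17 Cedarfen=13 Elkhorn=20 Greywater=13 Hollowpine=26 → close Hollowpine (overflow 13)
  26÷4 = 6 each, +1 to first 2
Round 4: Briarlake=24 Cedarfen=20 Elkhorn=26 Greywater=19 → close Elkhorn (overflow 18)
  26÷3 = 8 each, +1 to first 2
Round 5: Briarlake=33 Cedarfen=29 Greywater=27 → close Briarlake (overflow 19)
  33÷2 = 16 each, +1 to first 1
Round 6: Cedarfen=46 Greywater=43 → close Greywater (overflow 33)
  43÷1 = 43 each, +1 to first 0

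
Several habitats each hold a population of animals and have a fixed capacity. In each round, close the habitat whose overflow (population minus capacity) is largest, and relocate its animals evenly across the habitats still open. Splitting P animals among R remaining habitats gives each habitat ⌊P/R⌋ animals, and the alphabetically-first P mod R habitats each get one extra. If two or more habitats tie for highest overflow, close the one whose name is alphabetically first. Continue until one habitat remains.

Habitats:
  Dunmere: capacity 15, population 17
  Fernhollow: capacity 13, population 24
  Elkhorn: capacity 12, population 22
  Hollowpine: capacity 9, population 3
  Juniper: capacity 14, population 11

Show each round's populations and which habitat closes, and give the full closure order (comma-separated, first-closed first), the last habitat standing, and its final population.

Round 1: Dunmere=17 Elkhorn=22 Fernhollow=24 Hollowpine=3 Juniper=11 → close Fernhollow (overflow 11)
  24÷4 = 6 each, +1 to first 0
Round 2: Dunmere=23 Elkhorn=28 Hollowpine=9 Juniper=17 → close Elkhorn (overflow 16)
  28÷3 = 9 each, +1 to first 1
Round 3: Dunmere=33 Hollowpine=18 Juniper=26 → close Dunmere (overflow 18)
  33÷2 = 16 each, +1 to first 1
Round 4: Hollowpine=35 Juniper=42 → close Juniper (overflow 28)
  42÷1 = 42 each, +1 to first 0

Closure order: Fernhollow, Elkhorn, Dunmere, Juniper
Last habitat: Hollowpine with 77 animals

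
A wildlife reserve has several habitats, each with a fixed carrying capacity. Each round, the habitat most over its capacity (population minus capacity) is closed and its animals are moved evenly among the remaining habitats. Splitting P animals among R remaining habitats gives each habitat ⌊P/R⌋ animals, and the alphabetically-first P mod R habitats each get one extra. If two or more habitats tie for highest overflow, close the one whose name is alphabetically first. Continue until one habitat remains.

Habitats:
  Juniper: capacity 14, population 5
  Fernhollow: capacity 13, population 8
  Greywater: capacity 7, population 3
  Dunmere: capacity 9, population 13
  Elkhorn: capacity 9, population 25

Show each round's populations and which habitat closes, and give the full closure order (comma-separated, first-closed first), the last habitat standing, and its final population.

Round 1: Dunmere=13 Elkhorn=25 Fernhollow=8 Greywater=3 Juniper=5 → close Elkhorn (overflow 16)
  25÷4 = 6 each, +1 to first 1
Round 2: Dunmere=20 Fernhollow=14 Greywater=9 Juniper=11 → close Dunmere (overflow 11)
  20÷3 = 6 each, +1 to first 2
Round 3: Fernhollow=21 Greywater=16 Juniper=17 → close Greywater (overflow 9)
  16÷2 = 8 each, +1 to first 0
Round 4: Fernhollow=29 Juniper=25 → close Fernhollow (overflow 16)
  29÷1 = 29 each, +1 to first 0

Closure order: Elkhorn, Dunmere, Greywater, Fernhollow
Last habitat: Juniper with 54 animals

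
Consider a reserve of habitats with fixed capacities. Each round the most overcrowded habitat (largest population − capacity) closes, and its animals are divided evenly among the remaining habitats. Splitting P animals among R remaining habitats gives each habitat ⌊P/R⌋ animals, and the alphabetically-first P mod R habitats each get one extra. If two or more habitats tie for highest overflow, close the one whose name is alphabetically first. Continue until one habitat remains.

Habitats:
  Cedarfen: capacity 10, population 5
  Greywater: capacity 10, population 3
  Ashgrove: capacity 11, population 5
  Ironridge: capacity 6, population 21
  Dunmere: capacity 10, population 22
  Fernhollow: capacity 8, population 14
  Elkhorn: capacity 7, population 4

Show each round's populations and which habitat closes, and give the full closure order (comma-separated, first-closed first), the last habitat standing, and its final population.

Closure order: Ironridge, Dunmere, Fernhollow, Ashgrove, Cedarfen, Elkhorn
Last habitat: Greywater with 74 animals

Round 1: Ashgrove=5 Cedarfen=5 Dunmere=22 Elkhorn=4 Fernhollow=14 Greywater=3 Ironridge=21 → close Ironridge (overflow 15)
  21÷6 = 3 each, +1 to first 3
Round 2: Ashgrove=9 Cedarfen=9 Dunmere=26 Elkhorn=7 Fernhollow=17 Greywater=6 → close Dunmere (overflow 16)
  26÷5 = 5 each, +1 to first 1
Round 3: Ashgrove=15 Cedarfen=14 Elkhorn=12 Fernhollow=22 Greywater=11 → close Fernhollow (overflow 14)
  22÷4 = 5 each, +1 to first 2
Round 4: Ashgrove=21 Cedarfen=20 Elkhorn=17 Greywater=16 → close Ashgrove (overflow 10)
  21÷3 = 7 each, +1 to first 0
Round 5: Cedarfen=27 Elkhorn=24 Greywater=23 → close Cedarfen (overflow 17)
  27÷2 = 13 each, +1 to first 1
Round 6: Elkhorn=38 Greywater=36 → close Elkhorn (overflow 31)
  38÷1 = 38 each, +1 to first 0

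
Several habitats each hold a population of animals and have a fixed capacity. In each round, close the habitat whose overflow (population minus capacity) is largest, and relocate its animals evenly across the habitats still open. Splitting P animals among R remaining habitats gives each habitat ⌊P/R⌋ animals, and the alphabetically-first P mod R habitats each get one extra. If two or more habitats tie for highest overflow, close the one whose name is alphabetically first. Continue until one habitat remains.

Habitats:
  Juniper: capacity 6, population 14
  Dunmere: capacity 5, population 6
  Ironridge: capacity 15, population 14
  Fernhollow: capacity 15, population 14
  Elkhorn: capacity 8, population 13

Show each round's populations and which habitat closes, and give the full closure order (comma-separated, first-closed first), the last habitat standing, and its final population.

Closure order: Juniper, Elkhorn, Dunmere, Fernhollow
Last habitat: Ironridge with 61 animals

Round 1: Dunmere=6 Elkhorn=13 Fernhollow=14 Ironridge=14 Juniper=14 → close Juniper (overflow 8)
  14÷4 = 3 each, +1 to first 2
Round 2: Dunmere=10 Elkhorn=17 Fernhollow=17 Ironridge=17 → close Elkhorn (overflow 9)
  17÷3 = 5 each, +1 to first 2
Round 3: Dunmere=16 Fernhollow=23 Ironridge=22 → close Dunmere (overflow 11)
  16÷2 = 8 each, +1 to first 0
Round 4: Fernhollow=31 Ironridge=30 → close Fernhollow (overflow 16)
  31÷1 = 31 each, +1 to first 0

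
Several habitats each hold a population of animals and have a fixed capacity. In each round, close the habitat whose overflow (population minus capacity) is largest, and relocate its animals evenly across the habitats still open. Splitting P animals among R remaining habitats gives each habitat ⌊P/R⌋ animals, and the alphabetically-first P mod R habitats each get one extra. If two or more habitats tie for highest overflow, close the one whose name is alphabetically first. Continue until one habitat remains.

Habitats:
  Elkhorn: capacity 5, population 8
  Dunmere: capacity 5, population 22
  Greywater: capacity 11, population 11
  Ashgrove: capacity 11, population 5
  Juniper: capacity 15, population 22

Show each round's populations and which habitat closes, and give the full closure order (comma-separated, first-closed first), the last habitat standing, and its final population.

Closure order: Dunmere, Juniper, Elkhorn, Greywater
Last habitat: Ashgrove with 68 animals

Round 1: Ashgrove=5 Dunmere=22 Elkhorn=8 Greywater=11 Juniper=22 → close Dunmere (overflow 17)
  22÷4 = 5 each, +1 to first 2
Round 2: Ashgrove=11 Elkhorn=14 Greywater=16 Juniper=27 → close Juniper (overflow 12)
  27÷3 = 9 each, +1 to first 0
Round 3: Ashgrove=20 Elkhorn=23 Greywater=25 → close Elkhorn (overflow 18)
  23÷2 = 11 each, +1 to first 1
Round 4: Ashgrove=32 Greywater=36 → close Greywater (overflow 25)
  36÷1 = 36 each, +1 to first 0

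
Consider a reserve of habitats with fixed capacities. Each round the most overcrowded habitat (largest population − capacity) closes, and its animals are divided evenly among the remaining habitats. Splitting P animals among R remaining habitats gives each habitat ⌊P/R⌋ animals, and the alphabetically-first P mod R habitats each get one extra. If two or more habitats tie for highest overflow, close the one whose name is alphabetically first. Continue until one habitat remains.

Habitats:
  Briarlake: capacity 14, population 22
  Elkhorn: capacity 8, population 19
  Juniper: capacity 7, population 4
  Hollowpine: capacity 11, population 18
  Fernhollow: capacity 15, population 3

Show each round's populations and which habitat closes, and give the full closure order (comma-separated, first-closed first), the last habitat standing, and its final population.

Closure order: Elkhorn, Briarlake, Hollowpine, Juniper
Last habitat: Fernhollow with 66 animals

Round 1: Briarlake=22 Elkhorn=19 Fernhollow=3 Hollowpine=18 Juniper=4 → close Elkhorn (overflow 11)
  19÷4 = 4 each, +1 to first 3
Round 2: Briarlake=27 Fernhollow=8 Hollowpine=23 Juniper=8 → close Briarlake (overflow 13)
  27÷3 = 9 each, +1 to first 0
Round 3: Fernhollow=17 Hollowpine=32 Juniper=17 → close Hollowpine (overflow 21)
  32÷2 = 16 each, +1 to first 0
Round 4: Fernhollow=33 Juniper=33 → close Juniper (overflow 26)
  33÷1 = 33 each, +1 to first 0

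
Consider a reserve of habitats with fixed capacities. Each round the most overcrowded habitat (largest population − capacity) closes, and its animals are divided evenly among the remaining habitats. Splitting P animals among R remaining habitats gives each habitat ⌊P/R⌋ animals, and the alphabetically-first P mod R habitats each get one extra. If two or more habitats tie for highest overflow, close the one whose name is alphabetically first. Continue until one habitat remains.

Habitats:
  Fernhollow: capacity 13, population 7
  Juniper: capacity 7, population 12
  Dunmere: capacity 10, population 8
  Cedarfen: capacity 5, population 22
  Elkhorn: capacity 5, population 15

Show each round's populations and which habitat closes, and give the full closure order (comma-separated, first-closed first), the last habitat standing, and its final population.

Closure order: Cedarfen, Elkhorn, Juniper, Dunmere
Last habitat: Fernhollow with 64 animals

Round 1: Cedarfen=22 Dunmere=8 Elkhorn=15 Fernhollow=7 Juniper=12 → close Cedarfen (overflow 17)
  22÷4 = 5 each, +1 to first 2
Round 2: Dunmere=14 Elkhorn=21 Fernhollow=12 Juniper=17 → close Elkhorn (overflow 16)
  21÷3 = 7 each, +1 to first 0
Round 3: Dunmere=21 Fernhollow=19 Juniper=24 → close Juniper (overflow 17)
  24÷2 = 12 each, +1 to first 0
Round 4: Dunmere=33 Fernhollow=31 → close Dunmere (overflow 23)
  33÷1 = 33 each, +1 to first 0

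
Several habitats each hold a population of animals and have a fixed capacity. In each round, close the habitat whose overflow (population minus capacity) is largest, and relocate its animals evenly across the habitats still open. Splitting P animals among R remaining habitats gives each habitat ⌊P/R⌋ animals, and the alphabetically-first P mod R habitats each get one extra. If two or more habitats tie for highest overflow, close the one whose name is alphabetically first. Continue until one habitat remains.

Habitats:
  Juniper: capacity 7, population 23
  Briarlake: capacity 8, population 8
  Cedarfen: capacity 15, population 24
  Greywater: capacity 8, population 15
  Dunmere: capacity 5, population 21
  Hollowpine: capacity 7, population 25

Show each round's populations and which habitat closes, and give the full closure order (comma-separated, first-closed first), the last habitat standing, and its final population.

Closure order: Hollowpine, Dunmere, Juniper, Cedarfen, Greywater
Last habitat: Briarlake with 116 animals

Round 1: Briarlake=8 Cedarfen=24 Dunmere=21 Greywater=15 Hollowpine=25 Juniper=23 → close Hollowpine (overflow 18)
  25÷5 = 5 each, +1 to first 0
Round 2: Briarlake=13 Cedarfen=29 Dunmere=26 Greywater=20 Juniper=28 → close Dunmere (overflow 21)
  26÷4 = 6 each, +1 to first 2
Round 3: Briarlake=20 Cedarfen=36 Greywater=26 Juniper=34 → close Juniper (overflow 27)
  34÷3 = 11 each, +1 to first 1
Round 4: Briarlake=32 Cedarfen=47 Greywater=37 → close Cedarfen (overflow 32)
  47÷2 = 23 each, +1 to first 1
Round 5: Briarlake=56 Greywater=60 → close Greywater (overflow 52)
  60÷1 = 60 each, +1 to first 0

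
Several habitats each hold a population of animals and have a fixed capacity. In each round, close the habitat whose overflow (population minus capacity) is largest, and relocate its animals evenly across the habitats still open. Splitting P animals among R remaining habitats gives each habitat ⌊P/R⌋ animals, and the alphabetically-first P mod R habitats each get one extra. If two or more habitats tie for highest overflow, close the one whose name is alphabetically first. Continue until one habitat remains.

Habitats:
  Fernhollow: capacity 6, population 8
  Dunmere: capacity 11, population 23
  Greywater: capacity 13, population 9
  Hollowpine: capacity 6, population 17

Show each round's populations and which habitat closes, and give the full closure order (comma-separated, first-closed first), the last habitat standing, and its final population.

Round 1: Dunmere=23 Fernhollow=8 Greywater=9 Hollowpine=17 → close Dunmere (overflow 12)
  23÷3 = 7 each, +1 to first 2
Round 2: Fernhollow=16 Greywater=17 Hollowpine=24 → close Hollowpine (overflow 18)
  24÷2 = 12 each, +1 to first 0
Round 3: Fernhollow=28 Greywater=29 → close Fernhollow (overflow 22)
  28÷1 = 28 each, +1 to first 0

Closure order: Dunmere, Hollowpine, Fernhollow
Last habitat: Greywater with 57 animals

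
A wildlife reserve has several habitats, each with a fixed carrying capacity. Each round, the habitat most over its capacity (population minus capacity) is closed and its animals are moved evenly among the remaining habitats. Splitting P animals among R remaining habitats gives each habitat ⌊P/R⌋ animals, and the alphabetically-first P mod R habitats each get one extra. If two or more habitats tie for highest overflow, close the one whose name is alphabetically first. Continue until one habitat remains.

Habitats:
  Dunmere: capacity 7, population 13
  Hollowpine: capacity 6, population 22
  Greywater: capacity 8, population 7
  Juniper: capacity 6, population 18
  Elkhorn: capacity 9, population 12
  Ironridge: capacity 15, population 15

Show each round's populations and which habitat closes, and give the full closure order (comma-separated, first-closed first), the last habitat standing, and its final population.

Round 1: Dunmere=13 Elkhorn=12 Greywater=7 Hollowpine=22 Ironridge=15 Juniper=18 → close Hollowpine (overflow 16)
  22÷5 = 4 each, +1 to first 2
Round 2: Dunmere=18 Elkhorn=17 Greywater=11 Ironridge=19 Juniper=22 → close Juniper (overflow 16)
  22÷4 = 5 each, +1 to first 2
Round 3: Dunmere=24 Elkhorn=23 Greywater=16 Ironridge=24 → close Dunmere (overflow 17)
  24÷3 = 8 each, +1 to first 0
Round 4: Elkhorn=31 Greywater=24 Ironridge=32 → close Elkhorn (overflow 22)
  31÷2 = 15 each, +1 to first 1
Round 5: Greywater=40 Ironridge=47 → close Greywater (overflow 32)
  40÷1 = 40 each, +1 to first 0

Closure order: Hollowpine, Juniper, Dunmere, Elkhorn, Greywater
Last habitat: Ironridge with 87 animals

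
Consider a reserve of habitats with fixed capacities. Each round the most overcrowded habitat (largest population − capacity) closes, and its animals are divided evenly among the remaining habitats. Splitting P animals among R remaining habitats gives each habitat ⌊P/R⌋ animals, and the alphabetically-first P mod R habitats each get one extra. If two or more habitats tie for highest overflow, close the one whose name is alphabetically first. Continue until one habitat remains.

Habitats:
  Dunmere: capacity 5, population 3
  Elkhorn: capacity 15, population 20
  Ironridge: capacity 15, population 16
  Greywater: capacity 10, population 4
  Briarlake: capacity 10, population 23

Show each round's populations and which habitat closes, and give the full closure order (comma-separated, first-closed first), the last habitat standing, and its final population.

Closure order: Briarlake, Elkhorn, Ironridge, Dunmere
Last habitat: Greywater with 66 animals

Round 1: Briarlake=23 Dunmere=3 Elkhorn=20 Greywater=4 Ironridge=16 → close Briarlake (overflow 13)
  23÷4 = 5 each, +1 to first 3
Round 2: Dunmere=9 Elkhorn=26 Greywater=10 Ironridge=21 → close Elkhorn (overflow 11)
  26÷3 = 8 each, +1 to first 2
Round 3: Dunmere=18 Greywater=19 Ironridge=29 → close Ironridge (overflow 14)
  29÷2 = 14 each, +1 to first 1
Round 4: Dunmere=33 Greywater=33 → close Dunmere (overflow 28)
  33÷1 = 33 each, +1 to first 0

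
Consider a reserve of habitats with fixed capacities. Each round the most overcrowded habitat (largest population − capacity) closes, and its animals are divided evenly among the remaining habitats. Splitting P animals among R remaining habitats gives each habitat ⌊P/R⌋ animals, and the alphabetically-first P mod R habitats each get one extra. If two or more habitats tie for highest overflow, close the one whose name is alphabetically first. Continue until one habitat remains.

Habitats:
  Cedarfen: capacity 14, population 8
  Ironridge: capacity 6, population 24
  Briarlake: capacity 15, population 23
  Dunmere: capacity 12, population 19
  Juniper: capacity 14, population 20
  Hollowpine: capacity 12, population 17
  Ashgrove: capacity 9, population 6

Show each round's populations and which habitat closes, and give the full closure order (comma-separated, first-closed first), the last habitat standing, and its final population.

Round 1: Ashgrove=6 Briarlake=23 Cedarfen=8 Dunmere=19 Hollowpine=17 Ironridge=24 Juniper=20 → close Ironridge (overflow 18)
  24÷6 = 4 each, +1 to first 0
Round 2: Ashgrove=10 Briarlake=27 Cedarfen=12 Dunmere=23 Hollowpine=21 Juniper=24 → close Briarlake (overflow 12)
  27÷5 = 5 each, +1 to first 2
Round 3: Ashgrove=16 Cedarfen=18 Dunmere=28 Hollowpine=26 Juniper=29 → close Dunmere (overflow 16)
  28÷4 = 7 each, +1 to first 0
Round 4: Ashgrove=23 Cedarfen=25 Hollowpine=33 Juniper=36 → close Juniper (overflow 22)
  36÷3 = 12 each, +1 to first 0
Round 5: Ashgrove=35 Cedarfen=37 Hollowpine=45 → close Hollowpine (overflow 33)
  45÷2 = 22 each, +1 to first 1
Round 6: Ashgrove=58 Cedarfen=59 → close Ashgrove (overflow 49)
  58÷1 = 58 each, +1 to first 0

Closure order: Ironridge, Briarlake, Dunmere, Juniper, Hollowpine, Ashgrove
Last habitat: Cedarfen with 117 animals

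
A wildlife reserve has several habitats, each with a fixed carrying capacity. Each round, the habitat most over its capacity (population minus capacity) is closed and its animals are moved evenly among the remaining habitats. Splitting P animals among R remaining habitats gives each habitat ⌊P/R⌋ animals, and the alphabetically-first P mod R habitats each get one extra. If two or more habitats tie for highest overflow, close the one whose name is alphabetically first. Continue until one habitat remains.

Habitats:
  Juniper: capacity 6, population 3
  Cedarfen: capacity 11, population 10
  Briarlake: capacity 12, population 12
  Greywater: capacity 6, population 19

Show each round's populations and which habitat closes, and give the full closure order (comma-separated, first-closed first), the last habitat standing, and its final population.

Closure order: Greywater, Briarlake, Cedarfen
Last habitat: Juniper with 44 animals

Round 1: Briarlake=12 Cedarfen=10 Greywater=19 Juniper=3 → close Greywater (overflow 13)
  19÷3 = 6 each, +1 to first 1
Round 2: Briarlake=19 Cedarfen=16 Juniper=9 → close Briarlake (overflow 7)
  19÷2 = 9 each, +1 to first 1
Round 3: Cedarfen=26 Juniper=18 → close Cedarfen (overflow 15)
  26÷1 = 26 each, +1 to first 0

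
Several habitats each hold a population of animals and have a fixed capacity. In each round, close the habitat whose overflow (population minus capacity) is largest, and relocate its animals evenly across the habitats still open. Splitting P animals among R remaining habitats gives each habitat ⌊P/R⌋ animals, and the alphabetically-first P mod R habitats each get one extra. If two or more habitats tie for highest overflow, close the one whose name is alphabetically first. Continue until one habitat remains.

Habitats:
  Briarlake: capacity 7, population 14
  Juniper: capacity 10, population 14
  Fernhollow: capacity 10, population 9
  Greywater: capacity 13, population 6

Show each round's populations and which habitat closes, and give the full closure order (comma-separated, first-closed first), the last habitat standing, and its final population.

Closure order: Briarlake, Juniper, Fernhollow
Last habitat: Greywater with 43 animals

Round 1: Briarlake=14 Fernhollow=9 Greywater=6 Juniper=14 → close Briarlake (overflow 7)
  14÷3 = 4 each, +1 to first 2
Round 2: Fernhollow=14 Greywater=11 Juniper=18 → close Juniper (overflow 8)
  18÷2 = 9 each, +1 to first 0
Round 3: Fernhollow=23 Greywater=20 → close Fernhollow (overflow 13)
  23÷1 = 23 each, +1 to first 0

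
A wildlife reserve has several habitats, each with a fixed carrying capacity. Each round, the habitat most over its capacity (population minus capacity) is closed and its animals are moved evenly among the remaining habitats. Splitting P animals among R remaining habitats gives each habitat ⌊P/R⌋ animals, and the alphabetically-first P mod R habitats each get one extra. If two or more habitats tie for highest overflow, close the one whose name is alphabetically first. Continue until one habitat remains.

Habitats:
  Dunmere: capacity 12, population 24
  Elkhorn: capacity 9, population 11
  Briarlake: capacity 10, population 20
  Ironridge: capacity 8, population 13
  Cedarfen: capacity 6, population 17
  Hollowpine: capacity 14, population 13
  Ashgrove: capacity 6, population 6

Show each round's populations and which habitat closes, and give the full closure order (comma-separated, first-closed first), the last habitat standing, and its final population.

Closure order: Dunmere, Cedarfen, Briarlake, Ironridge, Ashgrove, Elkhorn
Last habitat: Hollowpine with 104 animals

Round 1: Ashgrove=6 Briarlake=20 Cedarfen=17 Dunmere=24 Elkhorn=11 Hollowpine=13 Ironridge=13 → close Dunmere (overflow 12)
  24÷6 = 4 each, +1 to first 0
Round 2: Ashgrove=10 Briarlake=24 Cedarfen=21 Elkhorn=15 Hollowpine=17 Ironridge=17 → close Cedarfen (overflow 15)
  21÷5 = 4 each, +1 to first 1
Round 3: Ashgrove=15 Briarlake=28 Elkhorn=19 Hollowpine=21 Ironridge=21 → close Briarlake (overflow 18)
  28÷4 = 7 each, +1 to first 0
Round 4: Ashgrove=22 Elkhorn=26 Hollowpine=28 Ironridge=28 → close Ironridge (overflow 20)
  28÷3 = 9 each, +1 to first 1
Round 5: Ashgrove=32 Elkhorn=35 Hollowpine=37 → close Ashgrove (overflow 26)
  32÷2 = 16 each, +1 to first 0
Round 6: Elkhorn=51 Hollowpine=53 → close Elkhorn (overflow 42)
  51÷1 = 51 each, +1 to first 0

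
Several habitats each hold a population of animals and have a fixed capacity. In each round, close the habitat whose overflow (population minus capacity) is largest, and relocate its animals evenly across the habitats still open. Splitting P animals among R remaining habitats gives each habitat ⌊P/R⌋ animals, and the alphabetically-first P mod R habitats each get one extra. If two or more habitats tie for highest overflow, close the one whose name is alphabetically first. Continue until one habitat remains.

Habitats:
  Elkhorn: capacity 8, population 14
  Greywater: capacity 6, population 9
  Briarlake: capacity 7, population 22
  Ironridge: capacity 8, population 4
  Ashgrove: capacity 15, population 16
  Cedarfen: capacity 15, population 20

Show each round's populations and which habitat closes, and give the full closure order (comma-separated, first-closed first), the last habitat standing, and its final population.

Round 1: Ashgrove=16 Briarlake=22 Cedarfen=20 Elkhorn=14 Greywater=9 Ironridge=4 → close Briarlake (overflow 15)
  22÷5 = 4 each, +1 to first 2
Round 2: Ashgrove=21 Cedarfen=25 Elkhorn=18 Greywater=13 Ironridge=8 → close Cedarfen (overflow 10)
  25÷4 = 6 each, +1 to first 1
Round 3: Ashgrove=28 Elkhorn=24 Greywater=19 Ironridge=14 → close Elkhorn (overflow 16)
  24÷3 = 8 each, +1 to first 0
Round 4: Ashgrove=36 Greywater=27 Ironridge=22 → close Ashgrove (overflow 21)
  36÷2 = 18 each, +1 to first 0
Round 5: Greywater=45 Ironridge=40 → close Greywater (overflow 39)
  45÷1 = 45 each, +1 to first 0

Closure order: Briarlake, Cedarfen, Elkhorn, Ashgrove, Greywater
Last habitat: Ironridge with 85 animals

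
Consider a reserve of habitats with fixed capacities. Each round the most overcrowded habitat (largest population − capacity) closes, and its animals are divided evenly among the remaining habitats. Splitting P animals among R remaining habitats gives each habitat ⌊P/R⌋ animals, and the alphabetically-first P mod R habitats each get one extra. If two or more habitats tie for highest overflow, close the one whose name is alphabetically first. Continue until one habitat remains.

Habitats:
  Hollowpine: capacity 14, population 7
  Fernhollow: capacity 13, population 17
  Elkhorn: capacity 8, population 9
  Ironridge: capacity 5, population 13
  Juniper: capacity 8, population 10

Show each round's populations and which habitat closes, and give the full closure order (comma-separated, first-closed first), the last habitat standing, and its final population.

Round 1: Elkhorn=9 Fernhollow=17 Hollowpine=7 Ironridge=13 Juniper=10 → close Ironridge (overflow 8)
  13÷4 = 3 each, +1 to first 1
Round 2: Elkhorn=13 Fernhollow=20 Hollowpine=10 Juniper=13 → close Fernhollow (overflow 7)
  20÷3 = 6 each, +1 to first 2
Round 3: Elkhorn=20 Hollowpine=17 Juniper=19 → close Elkhorn (overflow 12)
  20÷2 = 10 each, +1 to first 0
Round 4: Hollowpine=27 Juniper=29 → close Juniper (overflow 21)
  29÷1 = 29 each, +1 to first 0

Closure order: Ironridge, Fernhollow, Elkhorn, Juniper
Last habitat: Hollowpine with 56 animals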